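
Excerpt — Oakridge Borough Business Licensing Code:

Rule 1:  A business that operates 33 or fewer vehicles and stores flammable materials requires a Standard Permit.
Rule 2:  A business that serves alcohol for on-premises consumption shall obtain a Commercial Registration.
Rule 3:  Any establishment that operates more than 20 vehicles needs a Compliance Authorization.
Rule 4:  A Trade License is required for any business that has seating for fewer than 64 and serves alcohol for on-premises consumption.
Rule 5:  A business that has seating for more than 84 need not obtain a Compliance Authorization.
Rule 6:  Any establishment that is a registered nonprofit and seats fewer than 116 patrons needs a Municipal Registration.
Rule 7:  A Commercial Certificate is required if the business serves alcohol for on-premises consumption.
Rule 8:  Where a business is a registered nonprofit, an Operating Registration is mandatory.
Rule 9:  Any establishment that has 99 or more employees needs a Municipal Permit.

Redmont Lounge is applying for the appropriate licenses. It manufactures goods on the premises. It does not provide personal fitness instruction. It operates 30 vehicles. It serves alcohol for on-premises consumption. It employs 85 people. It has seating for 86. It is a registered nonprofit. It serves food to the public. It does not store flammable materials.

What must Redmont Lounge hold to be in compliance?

Commercial Certificate, Commercial Registration, Municipal Registration, Operating Registration

Rule 1: vehicles 30 ≤ 33; does not store flammable materials → Standard Permit not required.
Rule 2: serves alcohol for on-premises consumption → Commercial Registration required.
Rule 3: vehicles 30 > 20 → Compliance Authorization required.
Rule 4: seating 86 ≥ 64; serves alcohol for on-premises consumption → Trade License not required.
Rule 5: seating 86 > 84 → exempt from Compliance Authorization.
Rule 6: is a registered nonprofit; seating 86 < 116 → Municipal Registration required.
Rule 7: serves alcohol for on-premises consumption → Commercial Certificate required.
Rule 8: is a registered nonprofit → Operating Registration required.
Rule 9: employees 85 < 99 → Municipal Permit not required.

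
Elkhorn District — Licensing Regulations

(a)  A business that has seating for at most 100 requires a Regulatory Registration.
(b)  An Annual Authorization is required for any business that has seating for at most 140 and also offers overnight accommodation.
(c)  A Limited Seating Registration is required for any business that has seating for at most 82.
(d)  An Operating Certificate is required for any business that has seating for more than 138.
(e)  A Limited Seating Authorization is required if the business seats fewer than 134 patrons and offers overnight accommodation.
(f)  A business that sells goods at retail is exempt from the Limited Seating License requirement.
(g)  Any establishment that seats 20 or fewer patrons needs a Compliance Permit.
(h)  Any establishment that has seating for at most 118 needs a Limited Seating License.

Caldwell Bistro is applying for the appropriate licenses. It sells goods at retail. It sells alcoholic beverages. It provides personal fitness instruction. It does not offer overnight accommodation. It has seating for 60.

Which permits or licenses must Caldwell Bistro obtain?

(a) seating 60 ≤ 100 → Regulatory Registration required.
(b) seating 60 ≤ 140; does not offer overnight accommodation → Annual Authorization not required.
(c) seating 60 ≤ 82 → Limited Seating Registration required.
(d) seating 60 ≤ 138 → Operating Certificate not required.
(e) seating 60 < 134; does not offer overnight accommodation → Limited Seating Authorization not required.
(f) sells goods at retail → exempt from Limited Seating License.
(g) seating 60 > 20 → Compliance Permit not required.
(h) seating 60 ≤ 118 → Limited Seating License required.

Limited Seating Registration, Regulatory Registration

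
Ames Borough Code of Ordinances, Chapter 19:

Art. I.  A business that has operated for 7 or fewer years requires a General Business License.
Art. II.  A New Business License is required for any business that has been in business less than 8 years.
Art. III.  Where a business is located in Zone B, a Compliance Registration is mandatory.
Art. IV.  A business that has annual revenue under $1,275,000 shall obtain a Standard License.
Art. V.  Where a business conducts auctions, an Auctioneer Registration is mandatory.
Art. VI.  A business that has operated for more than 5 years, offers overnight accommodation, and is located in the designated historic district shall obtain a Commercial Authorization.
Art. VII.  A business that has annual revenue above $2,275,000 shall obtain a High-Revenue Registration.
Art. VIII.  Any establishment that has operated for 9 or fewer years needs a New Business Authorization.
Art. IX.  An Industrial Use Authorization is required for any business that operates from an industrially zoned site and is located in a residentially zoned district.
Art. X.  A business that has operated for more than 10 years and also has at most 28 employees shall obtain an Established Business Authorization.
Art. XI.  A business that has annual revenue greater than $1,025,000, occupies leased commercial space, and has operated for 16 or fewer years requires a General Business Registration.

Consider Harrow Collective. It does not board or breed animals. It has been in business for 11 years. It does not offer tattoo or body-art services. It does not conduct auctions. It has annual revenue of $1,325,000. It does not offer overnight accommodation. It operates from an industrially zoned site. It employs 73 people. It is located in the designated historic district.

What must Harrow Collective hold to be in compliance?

None

Art. I. years in business 11 > 7 → General Business License not required.
Art. II. years in business 11 ≥ 8 → New Business License not required.
Art. III. is located in the designated historic district (not: is located in Zone B) → Compliance Registration not required.
Art. IV. revenue $1,325,000 ≥ $1,275,000 → Standard License not required.
Art. V. does not conduct auctions → Auctioneer Registration not required.
Art. VI. years in business 11 > 5; does not offer overnight accommodation; is located in the designated historic district → Commercial Authorization not required.
Art. VII. revenue $1,325,000 ≤ $2,275,000 → High-Revenue Registration not required.
Art. VIII. years in business 11 > 9 → New Business Authorization not required.
Art. IX. operates from an industrially zoned site; is located in the designated historic district (not: is located in a residentially zoned district) → Industrial Use Authorization not required.
Art. X. years in business 11 > 10; employees 73 > 28 → Established Business Authorization not required.
Art. XI. revenue $1,325,000 > $1,025,000; operates from an industrially zoned site (not: occupies leased commercial space); years in business 11 ≤ 16 → General Business Registration not required.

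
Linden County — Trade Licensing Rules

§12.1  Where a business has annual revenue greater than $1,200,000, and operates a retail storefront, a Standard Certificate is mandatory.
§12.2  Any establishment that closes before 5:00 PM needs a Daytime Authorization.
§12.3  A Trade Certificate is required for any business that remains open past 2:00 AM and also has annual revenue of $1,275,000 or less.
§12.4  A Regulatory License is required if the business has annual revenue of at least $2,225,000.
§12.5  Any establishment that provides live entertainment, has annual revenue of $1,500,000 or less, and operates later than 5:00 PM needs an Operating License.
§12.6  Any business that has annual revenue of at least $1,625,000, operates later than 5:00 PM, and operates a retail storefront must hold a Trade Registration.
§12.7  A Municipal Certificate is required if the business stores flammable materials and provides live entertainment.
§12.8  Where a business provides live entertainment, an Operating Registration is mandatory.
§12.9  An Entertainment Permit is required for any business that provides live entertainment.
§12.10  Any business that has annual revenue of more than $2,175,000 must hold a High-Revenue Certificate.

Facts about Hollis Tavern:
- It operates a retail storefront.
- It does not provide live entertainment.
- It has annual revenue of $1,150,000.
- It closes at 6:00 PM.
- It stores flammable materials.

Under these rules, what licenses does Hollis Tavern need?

§12.1 revenue $1,150,000 ≤ $1,200,000; operates a retail storefront → Standard Certificate not required.
§12.2 closes 6:00 PM, after 5:00 PM → Daytime Authorization not required.
§12.3 closes 6:00 PM, at/before 2:00 AM; revenue $1,150,000 ≤ $1,275,000 → Trade Certificate not required.
§12.4 revenue $1,150,000 < $2,225,000 → Regulatory License not required.
§12.5 does not provide live entertainment; revenue $1,150,000 ≤ $1,500,000; closes 6:00 PM, after 5:00 PM → Operating License not required.
§12.6 revenue $1,150,000 < $1,625,000; closes 6:00 PM, after 5:00 PM; operates a retail storefront → Trade Registration not required.
§12.7 stores flammable materials; does not provide live entertainment → Municipal Certificate not required.
§12.8 does not provide live entertainment → Operating Registration not required.
§12.9 does not provide live entertainment → Entertainment Permit not required.
§12.10 revenue $1,150,000 ≤ $2,175,000 → High-Revenue Certificate not required.

None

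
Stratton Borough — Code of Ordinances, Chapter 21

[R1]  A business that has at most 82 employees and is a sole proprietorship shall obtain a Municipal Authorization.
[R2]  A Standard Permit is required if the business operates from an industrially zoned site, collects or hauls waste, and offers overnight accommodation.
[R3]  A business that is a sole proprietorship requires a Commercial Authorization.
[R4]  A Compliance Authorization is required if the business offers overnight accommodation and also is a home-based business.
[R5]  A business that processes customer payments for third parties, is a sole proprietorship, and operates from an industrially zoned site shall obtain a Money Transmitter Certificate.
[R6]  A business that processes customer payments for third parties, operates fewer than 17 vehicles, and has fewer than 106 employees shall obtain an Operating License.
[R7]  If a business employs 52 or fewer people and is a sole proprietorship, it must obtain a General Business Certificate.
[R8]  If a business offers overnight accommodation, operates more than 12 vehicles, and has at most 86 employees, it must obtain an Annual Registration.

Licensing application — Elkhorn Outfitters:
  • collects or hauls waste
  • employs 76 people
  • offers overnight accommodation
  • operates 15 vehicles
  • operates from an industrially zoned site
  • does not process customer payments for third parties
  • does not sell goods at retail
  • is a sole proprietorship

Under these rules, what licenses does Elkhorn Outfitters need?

[R1] employees 76 ≤ 82; is a sole proprietorship → Municipal Authorization required.
[R2] operates from an industrially zoned site; collects or hauls waste; offers overnight accommodation → Standard Permit required.
[R3] is a sole proprietorship → Commercial Authorization required.
[R4] offers overnight accommodation; operates from an industrially zoned site (not: is a home-based business) → Compliance Authorization not required.
[R5] does not process customer payments for third parties; is a sole proprietorship; operates from an industrially zoned site → Money Transmitter Certificate not required.
[R6] does not process customer payments for third parties; vehicles 15 < 17; employees 76 < 106 → Operating License not required.
[R7] employees 76 > 52; is a sole proprietorship → General Business Certificate not required.
[R8] offers overnight accommodation; vehicles 15 > 12; employees 76 ≤ 86 → Annual Registration required.

Annual Registration, Commercial Authorization, Municipal Authorization, Standard Permit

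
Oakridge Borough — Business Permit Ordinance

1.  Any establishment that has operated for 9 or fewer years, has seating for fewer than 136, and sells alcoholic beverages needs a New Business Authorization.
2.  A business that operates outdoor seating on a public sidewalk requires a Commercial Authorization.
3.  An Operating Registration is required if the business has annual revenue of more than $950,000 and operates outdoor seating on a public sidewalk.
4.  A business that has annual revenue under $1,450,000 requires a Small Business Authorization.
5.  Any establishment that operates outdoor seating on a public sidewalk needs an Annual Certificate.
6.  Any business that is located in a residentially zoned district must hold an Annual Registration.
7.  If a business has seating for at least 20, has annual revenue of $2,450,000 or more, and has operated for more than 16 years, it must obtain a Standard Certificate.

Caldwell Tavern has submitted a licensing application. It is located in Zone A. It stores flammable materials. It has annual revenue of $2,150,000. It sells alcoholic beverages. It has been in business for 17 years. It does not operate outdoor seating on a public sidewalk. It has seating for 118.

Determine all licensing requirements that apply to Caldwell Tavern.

None

1. years in business 17 > 9; seating 118 < 136; sells alcoholic beverages → New Business Authorization not required.
2. does not operate outdoor seating on a public sidewalk → Commercial Authorization not required.
3. revenue $2,150,000 > $950,000; does not operate outdoor seating on a public sidewalk → Operating Registration not required.
4. revenue $2,150,000 ≥ $1,450,000 → Small Business Authorization not required.
5. does not operate outdoor seating on a public sidewalk → Annual Certificate not required.
6. is located in Zone A (not: is located in a residentially zoned district) → Annual Registration not required.
7. seating 118 ≥ 20; revenue $2,150,000 < $2,450,000; years in business 17 > 16 → Standard Certificate not required.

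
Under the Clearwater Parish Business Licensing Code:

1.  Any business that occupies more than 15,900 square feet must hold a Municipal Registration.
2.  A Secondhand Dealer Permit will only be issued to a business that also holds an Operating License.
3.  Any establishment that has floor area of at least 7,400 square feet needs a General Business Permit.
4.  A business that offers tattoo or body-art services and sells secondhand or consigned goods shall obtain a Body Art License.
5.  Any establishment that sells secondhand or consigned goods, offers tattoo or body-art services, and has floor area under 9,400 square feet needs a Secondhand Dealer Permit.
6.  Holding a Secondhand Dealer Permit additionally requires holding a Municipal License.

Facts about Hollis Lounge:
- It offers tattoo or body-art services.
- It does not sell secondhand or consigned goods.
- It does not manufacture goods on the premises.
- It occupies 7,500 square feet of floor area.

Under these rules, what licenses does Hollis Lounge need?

1. floor area 7,500 square feet ≤ 15,900 square feet → Municipal Registration not required.
2. Secondhand Dealer Permit is not required → no effect.
3. floor area 7,500 square feet ≥ 7,400 square feet → General Business Permit required.
4. offers tattoo or body-art services; does not sell secondhand or consigned goods → Body Art License not required.
5. does not sell secondhand or consigned goods; offers tattoo or body-art services; floor area 7,500 square feet < 9,400 square feet → Secondhand Dealer Permit not required.
6. Secondhand Dealer Permit is not required → no effect.

General Business Permit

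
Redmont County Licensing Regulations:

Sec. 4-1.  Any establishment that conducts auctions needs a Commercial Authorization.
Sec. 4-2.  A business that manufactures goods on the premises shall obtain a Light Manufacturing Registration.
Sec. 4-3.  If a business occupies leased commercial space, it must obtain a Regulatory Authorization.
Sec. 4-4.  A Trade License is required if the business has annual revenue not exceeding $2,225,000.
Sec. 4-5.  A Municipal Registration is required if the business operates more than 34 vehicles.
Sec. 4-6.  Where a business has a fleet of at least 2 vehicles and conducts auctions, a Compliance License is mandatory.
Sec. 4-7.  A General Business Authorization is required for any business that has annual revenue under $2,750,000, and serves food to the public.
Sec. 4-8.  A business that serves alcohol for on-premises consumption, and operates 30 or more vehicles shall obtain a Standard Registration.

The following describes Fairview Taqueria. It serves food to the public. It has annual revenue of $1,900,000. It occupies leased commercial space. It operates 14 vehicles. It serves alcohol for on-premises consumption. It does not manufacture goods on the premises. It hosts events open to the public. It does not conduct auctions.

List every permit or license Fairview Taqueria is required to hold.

General Business Authorization, Regulatory Authorization, Trade License

Sec. 4-1. does not conduct auctions → Commercial Authorization not required.
Sec. 4-2. does not manufacture goods on the premises → Light Manufacturing Registration not required.
Sec. 4-3. occupies leased commercial space → Regulatory Authorization required.
Sec. 4-4. revenue $1,900,000 ≤ $2,225,000 → Trade License required.
Sec. 4-5. vehicles 14 ≤ 34 → Municipal Registration not required.
Sec. 4-6. vehicles 14 ≥ 2; does not conduct auctions → Compliance License not required.
Sec. 4-7. revenue $1,900,000 < $2,750,000; serves food to the public → General Business Authorization required.
Sec. 4-8. serves alcohol for on-premises consumption; vehicles 14 < 30 → Standard Registration not required.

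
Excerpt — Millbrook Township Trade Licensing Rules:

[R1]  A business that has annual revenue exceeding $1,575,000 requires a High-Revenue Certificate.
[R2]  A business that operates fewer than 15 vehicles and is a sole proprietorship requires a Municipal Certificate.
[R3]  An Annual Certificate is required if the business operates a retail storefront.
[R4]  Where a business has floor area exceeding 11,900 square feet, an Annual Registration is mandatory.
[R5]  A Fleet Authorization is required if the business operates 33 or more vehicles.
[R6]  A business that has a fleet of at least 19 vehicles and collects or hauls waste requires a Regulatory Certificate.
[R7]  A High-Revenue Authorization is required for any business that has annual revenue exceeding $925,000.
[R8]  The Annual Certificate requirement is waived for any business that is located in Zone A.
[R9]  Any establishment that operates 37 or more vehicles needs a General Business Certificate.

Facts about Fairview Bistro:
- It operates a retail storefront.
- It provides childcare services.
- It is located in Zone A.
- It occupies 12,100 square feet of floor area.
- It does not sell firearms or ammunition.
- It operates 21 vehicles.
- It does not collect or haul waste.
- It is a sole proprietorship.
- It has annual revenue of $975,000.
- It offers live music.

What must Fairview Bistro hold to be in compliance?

[R1] revenue $975,000 ≤ $1,575,000 → High-Revenue Certificate not required.
[R2] vehicles 21 ≥ 15; is a sole proprietorship → Municipal Certificate not required.
[R3] operates a retail storefront → Annual Certificate required.
[R4] floor area 12,100 square feet > 11,900 square feet → Annual Registration required.
[R5] vehicles 21 < 33 → Fleet Authorization not required.
[R6] vehicles 21 ≥ 19; does not collect or haul waste → Regulatory Certificate not required.
[R7] revenue $975,000 > $925,000 → High-Revenue Authorization required.
[R8] is located in Zone A → exempt from Annual Certificate.
[R9] vehicles 21 < 37 → General Business Certificate not required.

Annual Registration, High-Revenue Authorization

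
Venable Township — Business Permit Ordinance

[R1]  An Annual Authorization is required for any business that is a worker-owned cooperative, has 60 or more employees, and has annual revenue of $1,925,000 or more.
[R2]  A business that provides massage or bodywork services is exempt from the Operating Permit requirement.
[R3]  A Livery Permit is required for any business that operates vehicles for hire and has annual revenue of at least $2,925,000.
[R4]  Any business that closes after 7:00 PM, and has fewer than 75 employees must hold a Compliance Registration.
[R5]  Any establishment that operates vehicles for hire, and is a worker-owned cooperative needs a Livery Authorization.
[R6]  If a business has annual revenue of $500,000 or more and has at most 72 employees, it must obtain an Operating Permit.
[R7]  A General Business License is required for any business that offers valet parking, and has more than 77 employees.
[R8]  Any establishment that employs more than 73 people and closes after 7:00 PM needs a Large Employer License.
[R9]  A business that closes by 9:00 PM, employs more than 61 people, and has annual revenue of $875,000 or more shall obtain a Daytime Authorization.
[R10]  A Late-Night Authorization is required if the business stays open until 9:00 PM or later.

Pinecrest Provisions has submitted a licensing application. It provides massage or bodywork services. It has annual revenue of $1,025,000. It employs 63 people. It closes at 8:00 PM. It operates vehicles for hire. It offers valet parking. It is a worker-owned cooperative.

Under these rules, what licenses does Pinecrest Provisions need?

Compliance Registration, Daytime Authorization, Livery Authorization

[R1] is a worker-owned cooperative; employees 63 ≥ 60; revenue $1,025,000 < $1,925,000 → Annual Authorization not required.
[R2] provides massage or bodywork services → exempt from Operating Permit.
[R3] operates vehicles for hire; revenue $1,025,000 < $2,925,000 → Livery Permit not required.
[R4] closes 8:00 PM, after 7:00 PM; employees 63 < 75 → Compliance Registration required.
[R5] operates vehicles for hire; is a worker-owned cooperative → Livery Authorization required.
[R6] revenue $1,025,000 ≥ $500,000; employees 63 ≤ 72 → Operating Permit required.
[R7] offers valet parking; employees 63 ≤ 77 → General Business License not required.
[R8] employees 63 ≤ 73; closes 8:00 PM, after 7:00 PM → Large Employer License not required.
[R9] closes 8:00 PM, at/before 9:00 PM; employees 63 > 61; revenue $1,025,000 ≥ $875,000 → Daytime Authorization required.
[R10] closes 8:00 PM, at/before 9:00 PM → Late-Night Authorization not required.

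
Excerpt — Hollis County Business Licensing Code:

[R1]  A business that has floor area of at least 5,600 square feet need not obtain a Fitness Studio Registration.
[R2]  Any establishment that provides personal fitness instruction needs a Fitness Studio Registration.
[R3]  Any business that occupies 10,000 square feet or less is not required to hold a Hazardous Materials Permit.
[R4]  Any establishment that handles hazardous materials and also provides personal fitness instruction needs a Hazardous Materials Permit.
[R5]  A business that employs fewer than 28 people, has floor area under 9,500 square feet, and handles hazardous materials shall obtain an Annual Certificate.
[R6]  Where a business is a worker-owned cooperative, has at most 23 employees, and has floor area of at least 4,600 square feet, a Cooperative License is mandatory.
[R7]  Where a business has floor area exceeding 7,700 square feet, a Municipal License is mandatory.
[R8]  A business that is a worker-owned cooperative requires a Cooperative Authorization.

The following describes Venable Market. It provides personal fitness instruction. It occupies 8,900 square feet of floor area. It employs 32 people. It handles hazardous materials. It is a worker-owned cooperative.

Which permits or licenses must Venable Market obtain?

[R1] floor area 8,900 square feet ≥ 5,600 square feet → exempt from Fitness Studio Registration.
[R2] provides personal fitness instruction → Fitness Studio Registration required.
[R3] floor area 8,900 square feet ≤ 10,000 square feet → exempt from Hazardous Materials Permit.
[R4] handles hazardous materials; provides personal fitness instruction → Hazardous Materials Permit required.
[R5] employees 32 ≥ 28; floor area 8,900 square feet < 9,500 square feet; handles hazardous materials → Annual Certificate not required.
[R6] is a worker-owned cooperative; employees 32 > 23; floor area 8,900 square feet ≥ 4,600 square feet → Cooperative License not required.
[R7] floor area 8,900 square feet > 7,700 square feet → Municipal License required.
[R8] is a worker-owned cooperative → Cooperative Authorization required.

Cooperative Authorization, Municipal License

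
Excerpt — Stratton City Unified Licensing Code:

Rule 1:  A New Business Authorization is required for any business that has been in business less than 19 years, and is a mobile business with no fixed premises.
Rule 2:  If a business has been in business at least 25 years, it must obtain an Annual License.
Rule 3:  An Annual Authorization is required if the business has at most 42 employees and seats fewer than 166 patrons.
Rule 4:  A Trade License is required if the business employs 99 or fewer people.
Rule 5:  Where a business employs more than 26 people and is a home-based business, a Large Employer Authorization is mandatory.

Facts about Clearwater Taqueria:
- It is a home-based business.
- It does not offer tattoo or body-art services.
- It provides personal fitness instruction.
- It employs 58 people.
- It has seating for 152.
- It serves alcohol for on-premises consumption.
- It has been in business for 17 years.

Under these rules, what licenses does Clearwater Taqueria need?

Rule 1: years in business 17 < 19; is a home-based business (not: is a mobile business with no fixed premises) → New Business Authorization not required.
Rule 2: years in business 17 < 25 → Annual License not required.
Rule 3: employees 58 > 42; seating 152 < 166 → Annual Authorization not required.
Rule 4: employees 58 ≤ 99 → Trade License required.
Rule 5: employees 58 > 26; is a home-based business → Large Employer Authorization required.

Large Employer Authorization, Trade License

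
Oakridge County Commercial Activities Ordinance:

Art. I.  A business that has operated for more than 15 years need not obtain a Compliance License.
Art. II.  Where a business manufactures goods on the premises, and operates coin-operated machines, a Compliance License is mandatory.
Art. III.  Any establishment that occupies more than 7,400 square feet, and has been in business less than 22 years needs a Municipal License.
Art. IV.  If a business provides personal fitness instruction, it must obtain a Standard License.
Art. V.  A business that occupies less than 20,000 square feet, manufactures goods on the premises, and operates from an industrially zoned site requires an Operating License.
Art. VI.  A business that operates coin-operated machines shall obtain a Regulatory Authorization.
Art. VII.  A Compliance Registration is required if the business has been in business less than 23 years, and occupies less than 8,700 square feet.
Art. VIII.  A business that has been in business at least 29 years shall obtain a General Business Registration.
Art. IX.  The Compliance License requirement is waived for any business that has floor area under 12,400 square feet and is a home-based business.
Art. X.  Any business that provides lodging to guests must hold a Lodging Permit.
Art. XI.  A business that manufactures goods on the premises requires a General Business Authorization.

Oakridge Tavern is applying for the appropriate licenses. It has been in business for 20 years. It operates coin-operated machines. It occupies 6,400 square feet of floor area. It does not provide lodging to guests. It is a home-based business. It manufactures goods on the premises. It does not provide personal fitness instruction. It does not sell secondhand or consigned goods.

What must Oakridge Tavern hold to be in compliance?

Compliance Registration, General Business Authorization, Regulatory Authorization

Art. I. years in business 20 > 15 → exempt from Compliance License.
Art. II. manufactures goods on the premises; operates coin-operated machines → Compliance License required.
Art. III. floor area 6,400 square feet ≤ 7,400 square feet; years in business 20 < 22 → Municipal License not required.
Art. IV. does not provide personal fitness instruction → Standard License not required.
Art. V. floor area 6,400 square feet < 20,000 square feet; manufactures goods on the premises; is a home-based business (not: operates from an industrially zoned site) → Operating License not required.
Art. VI. operates coin-operated machines → Regulatory Authorization required.
Art. VII. years in business 20 < 23; floor area 6,400 square feet < 8,700 square feet → Compliance Registration required.
Art. VIII. years in business 20 < 29 → General Business Registration not required.
Art. IX. floor area 6,400 square feet < 12,400 square feet; is a home-based business → exempt from Compliance License.
Art. X. does not provide lodging to guests → Lodging Permit not required.
Art. XI. manufactures goods on the premises → General Business Authorization required.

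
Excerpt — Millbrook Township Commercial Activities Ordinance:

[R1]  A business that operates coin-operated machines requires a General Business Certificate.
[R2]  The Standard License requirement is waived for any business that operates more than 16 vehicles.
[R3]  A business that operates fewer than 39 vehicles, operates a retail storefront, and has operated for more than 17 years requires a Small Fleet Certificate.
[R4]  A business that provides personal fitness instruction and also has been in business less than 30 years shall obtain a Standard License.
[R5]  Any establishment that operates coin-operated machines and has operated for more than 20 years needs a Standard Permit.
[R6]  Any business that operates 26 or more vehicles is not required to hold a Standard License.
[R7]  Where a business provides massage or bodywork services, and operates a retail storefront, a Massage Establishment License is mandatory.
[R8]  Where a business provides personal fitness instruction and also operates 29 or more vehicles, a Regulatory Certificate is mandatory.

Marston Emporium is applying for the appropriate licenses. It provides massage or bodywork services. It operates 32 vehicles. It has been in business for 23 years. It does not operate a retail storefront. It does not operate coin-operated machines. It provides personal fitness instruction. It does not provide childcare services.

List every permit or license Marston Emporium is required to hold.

[R1] does not operate coin-operated machines → General Business Certificate not required.
[R2] vehicles 32 > 16 → exempt from Standard License.
[R3] vehicles 32 < 39; does not operate a retail storefront; years in business 23 > 17 → Small Fleet Certificate not required.
[R4] provides personal fitness instruction; years in business 23 < 30 → Standard License required.
[R5] does not operate coin-operated machines; years in business 23 > 20 → Standard Permit not required.
[R6] vehicles 32 ≥ 26 → exempt from Standard License.
[R7] provides massage or bodywork services; does not operate a retail storefront → Massage Establishment License not required.
[R8] provides personal fitness instruction; vehicles 32 ≥ 29 → Regulatory Certificate required.

Regulatory Certificate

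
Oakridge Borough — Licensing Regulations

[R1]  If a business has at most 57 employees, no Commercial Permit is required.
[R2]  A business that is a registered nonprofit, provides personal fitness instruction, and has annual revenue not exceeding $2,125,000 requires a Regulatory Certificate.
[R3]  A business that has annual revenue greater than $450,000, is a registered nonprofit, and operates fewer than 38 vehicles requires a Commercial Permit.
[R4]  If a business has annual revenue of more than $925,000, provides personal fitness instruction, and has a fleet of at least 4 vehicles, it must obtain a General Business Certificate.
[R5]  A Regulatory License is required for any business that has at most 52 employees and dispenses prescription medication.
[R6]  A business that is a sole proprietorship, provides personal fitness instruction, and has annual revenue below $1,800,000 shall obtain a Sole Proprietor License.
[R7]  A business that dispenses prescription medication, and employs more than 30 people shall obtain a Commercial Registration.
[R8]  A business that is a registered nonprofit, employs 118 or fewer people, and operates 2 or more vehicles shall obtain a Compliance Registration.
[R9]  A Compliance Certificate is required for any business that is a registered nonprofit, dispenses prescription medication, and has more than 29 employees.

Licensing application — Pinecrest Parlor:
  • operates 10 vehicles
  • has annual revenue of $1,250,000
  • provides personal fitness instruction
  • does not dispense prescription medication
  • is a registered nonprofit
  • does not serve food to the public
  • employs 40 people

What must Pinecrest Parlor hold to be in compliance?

Compliance Registration, General Business Certificate, Regulatory Certificate

[R1] employees 40 ≤ 57 → exempt from Commercial Permit.
[R2] is a registered nonprofit; provides personal fitness instruction; revenue $1,250,000 ≤ $2,125,000 → Regulatory Certificate required.
[R3] revenue $1,250,000 > $450,000; is a registered nonprofit; vehicles 10 < 38 → Commercial Permit required.
[R4] revenue $1,250,000 > $925,000; provides personal fitness instruction; vehicles 10 ≥ 4 → General Business Certificate required.
[R5] employees 40 ≤ 52; does not dispense prescription medication → Regulatory License not required.
[R6] is a registered nonprofit (not: is a sole proprietorship); provides personal fitness instruction; revenue $1,250,000 < $1,800,000 → Sole Proprietor License not required.
[R7] does not dispense prescription medication; employees 40 > 30 → Commercial Registration not required.
[R8] is a registered nonprofit; employees 40 ≤ 118; vehicles 10 ≥ 2 → Compliance Registration required.
[R9] is a registered nonprofit; does not dispense prescription medication; employees 40 > 29 → Compliance Certificate not required.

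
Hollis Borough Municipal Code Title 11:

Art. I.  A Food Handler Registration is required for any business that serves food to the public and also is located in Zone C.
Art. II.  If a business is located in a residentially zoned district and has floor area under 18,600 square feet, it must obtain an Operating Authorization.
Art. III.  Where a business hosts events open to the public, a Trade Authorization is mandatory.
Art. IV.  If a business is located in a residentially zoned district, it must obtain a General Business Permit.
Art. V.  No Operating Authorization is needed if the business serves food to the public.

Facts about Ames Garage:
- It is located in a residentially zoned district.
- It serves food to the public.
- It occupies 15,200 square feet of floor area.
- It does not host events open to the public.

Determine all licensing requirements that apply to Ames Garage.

General Business Permit

Art. I. serves food to the public; is located in a residentially zoned district (not: is located in Zone C) → Food Handler Registration not required.
Art. II. is located in a residentially zoned district; floor area 15,200 square feet < 18,600 square feet → Operating Authorization required.
Art. III. does not host events open to the public → Trade Authorization not required.
Art. IV. is located in a residentially zoned district → General Business Permit required.
Art. V. serves food to the public → exempt from Operating Authorization.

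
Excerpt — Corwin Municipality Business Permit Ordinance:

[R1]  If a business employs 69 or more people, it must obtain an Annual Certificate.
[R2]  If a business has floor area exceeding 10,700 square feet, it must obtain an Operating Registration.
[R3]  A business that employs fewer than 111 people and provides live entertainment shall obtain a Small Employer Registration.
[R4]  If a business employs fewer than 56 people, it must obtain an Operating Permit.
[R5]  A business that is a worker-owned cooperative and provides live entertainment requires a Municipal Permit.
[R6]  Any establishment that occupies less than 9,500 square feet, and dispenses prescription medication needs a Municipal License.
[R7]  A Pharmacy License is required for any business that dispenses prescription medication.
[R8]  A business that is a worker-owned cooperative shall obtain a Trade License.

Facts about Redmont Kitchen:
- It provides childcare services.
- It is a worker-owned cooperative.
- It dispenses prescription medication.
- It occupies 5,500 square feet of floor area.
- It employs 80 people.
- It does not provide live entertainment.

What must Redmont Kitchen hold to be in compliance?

Annual Certificate, Municipal License, Pharmacy License, Trade License

[R1] employees 80 ≥ 69 → Annual Certificate required.
[R2] floor area 5,500 square feet ≤ 10,700 square feet → Operating Registration not required.
[R3] employees 80 < 111; does not provide live entertainment → Small Employer Registration not required.
[R4] employees 80 ≥ 56 → Operating Permit not required.
[R5] is a worker-owned cooperative; does not provide live entertainment → Municipal Permit not required.
[R6] floor area 5,500 square feet < 9,500 square feet; dispenses prescription medication → Municipal License required.
[R7] dispenses prescription medication → Pharmacy License required.
[R8] is a worker-owned cooperative → Trade License required.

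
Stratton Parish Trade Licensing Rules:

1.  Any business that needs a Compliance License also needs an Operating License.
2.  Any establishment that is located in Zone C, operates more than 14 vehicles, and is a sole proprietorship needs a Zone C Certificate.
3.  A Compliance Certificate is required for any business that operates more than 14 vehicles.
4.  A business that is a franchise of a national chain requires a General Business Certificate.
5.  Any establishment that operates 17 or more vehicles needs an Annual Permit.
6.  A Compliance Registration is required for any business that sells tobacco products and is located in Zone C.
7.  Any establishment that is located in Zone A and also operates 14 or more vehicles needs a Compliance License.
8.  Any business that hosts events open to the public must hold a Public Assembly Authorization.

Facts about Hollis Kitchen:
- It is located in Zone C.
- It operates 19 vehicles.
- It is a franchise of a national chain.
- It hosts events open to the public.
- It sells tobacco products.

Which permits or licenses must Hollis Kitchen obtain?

1. Compliance License is not required → no effect.
2. is located in Zone C; vehicles 19 > 14; is a franchise of a national chain (not: is a sole proprietorship) → Zone C Certificate not required.
3. vehicles 19 > 14 → Compliance Certificate required.
4. is a franchise of a national chain → General Business Certificate required.
5. vehicles 19 ≥ 17 → Annual Permit required.
6. sells tobacco products; is located in Zone C → Compliance Registration required.
7. is located in Zone C (not: is located in Zone A); vehicles 19 ≥ 14 → Compliance License not required.
8. hosts events open to the public → Public Assembly Authorization required.

Annual Permit, Compliance Certificate, Compliance Registration, General Business Certificate, Public Assembly Authorization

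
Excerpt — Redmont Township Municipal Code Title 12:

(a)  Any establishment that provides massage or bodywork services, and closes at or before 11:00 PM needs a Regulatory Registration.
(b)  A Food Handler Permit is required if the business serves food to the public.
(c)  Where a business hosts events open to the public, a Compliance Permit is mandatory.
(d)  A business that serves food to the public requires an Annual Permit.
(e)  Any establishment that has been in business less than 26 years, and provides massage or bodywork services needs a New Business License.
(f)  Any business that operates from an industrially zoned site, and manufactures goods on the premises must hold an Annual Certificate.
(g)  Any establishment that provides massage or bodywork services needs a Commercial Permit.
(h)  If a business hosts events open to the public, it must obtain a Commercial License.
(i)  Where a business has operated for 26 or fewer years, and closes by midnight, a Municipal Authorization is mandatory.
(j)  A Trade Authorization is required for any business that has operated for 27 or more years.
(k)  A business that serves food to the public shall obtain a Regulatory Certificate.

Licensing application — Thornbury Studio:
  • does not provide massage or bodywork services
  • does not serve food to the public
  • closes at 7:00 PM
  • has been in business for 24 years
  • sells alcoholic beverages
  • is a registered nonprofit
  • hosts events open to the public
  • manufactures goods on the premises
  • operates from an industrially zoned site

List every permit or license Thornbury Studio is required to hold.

Annual Certificate, Commercial License, Compliance Permit, Municipal Authorization

(a) does not provide massage or bodywork services; closes 7:00 PM, at/before 11:00 PM → Regulatory Registration not required.
(b) does not serve food to the public → Food Handler Permit not required.
(c) hosts events open to the public → Compliance Permit required.
(d) does not serve food to the public → Annual Permit not required.
(e) years in business 24 < 26; does not provide massage or bodywork services → New Business License not required.
(f) operates from an industrially zoned site; manufactures goods on the premises → Annual Certificate required.
(g) does not provide massage or bodywork services → Commercial Permit not required.
(h) hosts events open to the public → Commercial License required.
(i) years in business 24 ≤ 26; closes 7:00 PM, at/before midnight → Municipal Authorization required.
(j) years in business 24 < 27 → Trade Authorization not required.
(k) does not serve food to the public → Regulatory Certificate not required.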